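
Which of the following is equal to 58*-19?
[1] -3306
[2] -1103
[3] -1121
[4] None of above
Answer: 4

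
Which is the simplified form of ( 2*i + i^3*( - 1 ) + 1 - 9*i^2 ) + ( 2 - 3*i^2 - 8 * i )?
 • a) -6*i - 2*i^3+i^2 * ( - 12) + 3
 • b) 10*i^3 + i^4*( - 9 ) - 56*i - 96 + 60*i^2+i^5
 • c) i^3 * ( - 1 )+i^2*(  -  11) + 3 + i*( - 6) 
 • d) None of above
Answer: d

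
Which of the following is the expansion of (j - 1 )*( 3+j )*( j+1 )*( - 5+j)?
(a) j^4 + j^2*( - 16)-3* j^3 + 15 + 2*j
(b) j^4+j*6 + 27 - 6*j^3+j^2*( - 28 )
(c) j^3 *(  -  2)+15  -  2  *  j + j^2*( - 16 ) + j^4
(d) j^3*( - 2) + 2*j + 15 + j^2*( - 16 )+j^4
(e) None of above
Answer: d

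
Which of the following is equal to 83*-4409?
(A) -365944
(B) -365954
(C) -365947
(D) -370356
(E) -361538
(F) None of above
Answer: C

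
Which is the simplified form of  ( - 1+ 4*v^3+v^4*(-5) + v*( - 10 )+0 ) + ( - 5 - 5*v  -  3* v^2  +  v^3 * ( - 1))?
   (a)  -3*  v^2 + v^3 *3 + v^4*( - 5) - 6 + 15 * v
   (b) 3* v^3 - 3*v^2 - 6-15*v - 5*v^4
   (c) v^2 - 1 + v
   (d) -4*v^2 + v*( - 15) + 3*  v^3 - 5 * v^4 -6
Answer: b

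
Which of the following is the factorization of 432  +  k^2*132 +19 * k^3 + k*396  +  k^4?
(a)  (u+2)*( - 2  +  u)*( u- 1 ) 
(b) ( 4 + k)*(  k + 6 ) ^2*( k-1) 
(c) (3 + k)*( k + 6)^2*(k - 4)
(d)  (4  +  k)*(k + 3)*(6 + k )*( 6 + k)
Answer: d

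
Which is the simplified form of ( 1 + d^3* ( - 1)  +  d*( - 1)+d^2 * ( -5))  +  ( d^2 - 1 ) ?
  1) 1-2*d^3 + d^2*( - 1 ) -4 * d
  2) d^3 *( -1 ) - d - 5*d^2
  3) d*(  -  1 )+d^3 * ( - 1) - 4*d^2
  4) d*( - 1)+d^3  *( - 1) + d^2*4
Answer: 3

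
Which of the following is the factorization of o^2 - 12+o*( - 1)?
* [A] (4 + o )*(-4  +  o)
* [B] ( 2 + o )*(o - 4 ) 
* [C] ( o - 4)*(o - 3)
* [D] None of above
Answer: D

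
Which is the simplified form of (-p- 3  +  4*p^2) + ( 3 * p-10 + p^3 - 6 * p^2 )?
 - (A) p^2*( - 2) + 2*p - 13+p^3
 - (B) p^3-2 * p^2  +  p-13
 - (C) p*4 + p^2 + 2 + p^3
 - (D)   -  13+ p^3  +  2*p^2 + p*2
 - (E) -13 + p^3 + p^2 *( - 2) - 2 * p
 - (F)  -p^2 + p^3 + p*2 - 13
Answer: A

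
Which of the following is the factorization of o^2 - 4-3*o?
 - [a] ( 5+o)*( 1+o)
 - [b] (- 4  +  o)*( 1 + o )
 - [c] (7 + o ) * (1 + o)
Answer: b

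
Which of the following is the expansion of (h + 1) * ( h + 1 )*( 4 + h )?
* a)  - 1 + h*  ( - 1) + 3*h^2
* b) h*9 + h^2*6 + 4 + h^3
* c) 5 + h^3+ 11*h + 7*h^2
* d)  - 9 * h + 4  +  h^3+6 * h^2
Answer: b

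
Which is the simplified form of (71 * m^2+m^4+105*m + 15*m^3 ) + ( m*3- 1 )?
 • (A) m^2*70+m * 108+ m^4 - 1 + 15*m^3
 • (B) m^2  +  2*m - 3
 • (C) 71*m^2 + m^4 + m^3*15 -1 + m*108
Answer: C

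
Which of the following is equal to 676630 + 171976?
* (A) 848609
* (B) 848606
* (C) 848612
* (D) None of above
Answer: B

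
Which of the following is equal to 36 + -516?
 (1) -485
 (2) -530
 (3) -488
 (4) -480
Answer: 4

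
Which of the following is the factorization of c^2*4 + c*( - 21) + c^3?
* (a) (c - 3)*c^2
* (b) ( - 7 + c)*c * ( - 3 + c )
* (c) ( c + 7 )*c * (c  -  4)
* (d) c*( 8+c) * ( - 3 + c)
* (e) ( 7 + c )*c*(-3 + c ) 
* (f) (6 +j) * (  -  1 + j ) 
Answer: e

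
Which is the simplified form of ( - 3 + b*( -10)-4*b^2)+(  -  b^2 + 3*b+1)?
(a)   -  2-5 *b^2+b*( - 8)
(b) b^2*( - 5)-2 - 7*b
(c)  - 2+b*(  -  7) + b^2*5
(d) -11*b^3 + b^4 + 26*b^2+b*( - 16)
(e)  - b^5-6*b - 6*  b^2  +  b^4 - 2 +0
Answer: b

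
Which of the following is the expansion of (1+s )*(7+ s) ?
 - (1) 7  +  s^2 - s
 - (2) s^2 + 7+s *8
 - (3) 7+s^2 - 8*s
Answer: 2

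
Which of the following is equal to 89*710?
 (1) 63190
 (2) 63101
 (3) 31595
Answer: 1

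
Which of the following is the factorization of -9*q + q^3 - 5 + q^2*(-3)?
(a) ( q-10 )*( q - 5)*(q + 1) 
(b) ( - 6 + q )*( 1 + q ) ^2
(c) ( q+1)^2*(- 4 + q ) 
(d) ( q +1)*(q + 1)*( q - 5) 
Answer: d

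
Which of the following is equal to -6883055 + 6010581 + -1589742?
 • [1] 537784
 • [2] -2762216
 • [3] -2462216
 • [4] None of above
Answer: 3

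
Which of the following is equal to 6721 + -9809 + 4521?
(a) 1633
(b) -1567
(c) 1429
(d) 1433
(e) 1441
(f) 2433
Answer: d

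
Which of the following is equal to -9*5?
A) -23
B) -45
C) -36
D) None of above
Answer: B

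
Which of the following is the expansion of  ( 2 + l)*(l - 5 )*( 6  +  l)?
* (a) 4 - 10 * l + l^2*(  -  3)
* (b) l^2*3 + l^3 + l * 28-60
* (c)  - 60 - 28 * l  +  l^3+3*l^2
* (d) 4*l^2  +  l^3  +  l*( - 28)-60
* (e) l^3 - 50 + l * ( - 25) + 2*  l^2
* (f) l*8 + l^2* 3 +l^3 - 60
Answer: c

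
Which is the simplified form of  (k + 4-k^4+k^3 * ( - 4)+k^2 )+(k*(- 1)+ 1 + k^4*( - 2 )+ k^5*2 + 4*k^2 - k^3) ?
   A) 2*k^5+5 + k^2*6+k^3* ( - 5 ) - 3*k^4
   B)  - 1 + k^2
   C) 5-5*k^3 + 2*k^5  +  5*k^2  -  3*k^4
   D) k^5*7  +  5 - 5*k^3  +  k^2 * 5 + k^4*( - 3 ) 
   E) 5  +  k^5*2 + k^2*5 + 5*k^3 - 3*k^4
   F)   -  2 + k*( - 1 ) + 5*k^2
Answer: C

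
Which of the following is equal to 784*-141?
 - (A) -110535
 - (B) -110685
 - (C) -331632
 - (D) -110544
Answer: D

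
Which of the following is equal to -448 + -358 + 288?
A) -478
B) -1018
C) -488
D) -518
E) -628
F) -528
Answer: D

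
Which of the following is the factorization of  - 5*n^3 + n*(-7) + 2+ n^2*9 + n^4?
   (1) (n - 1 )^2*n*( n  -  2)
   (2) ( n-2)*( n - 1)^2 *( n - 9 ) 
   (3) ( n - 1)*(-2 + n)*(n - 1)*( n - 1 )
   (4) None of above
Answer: 3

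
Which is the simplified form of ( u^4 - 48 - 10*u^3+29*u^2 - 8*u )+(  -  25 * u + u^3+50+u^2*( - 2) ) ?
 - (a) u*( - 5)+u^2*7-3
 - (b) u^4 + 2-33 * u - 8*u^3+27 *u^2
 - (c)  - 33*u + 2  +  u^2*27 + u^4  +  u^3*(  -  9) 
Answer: c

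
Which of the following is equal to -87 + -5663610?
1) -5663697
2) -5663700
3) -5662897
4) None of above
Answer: 1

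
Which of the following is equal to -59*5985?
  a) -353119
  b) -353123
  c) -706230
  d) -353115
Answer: d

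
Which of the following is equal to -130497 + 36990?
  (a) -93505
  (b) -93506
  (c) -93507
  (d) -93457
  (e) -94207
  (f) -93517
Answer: c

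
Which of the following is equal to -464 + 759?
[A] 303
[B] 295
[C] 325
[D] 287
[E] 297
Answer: B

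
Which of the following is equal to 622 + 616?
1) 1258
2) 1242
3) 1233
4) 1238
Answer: 4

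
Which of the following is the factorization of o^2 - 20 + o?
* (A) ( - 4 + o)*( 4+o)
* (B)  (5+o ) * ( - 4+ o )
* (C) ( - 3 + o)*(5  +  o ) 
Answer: B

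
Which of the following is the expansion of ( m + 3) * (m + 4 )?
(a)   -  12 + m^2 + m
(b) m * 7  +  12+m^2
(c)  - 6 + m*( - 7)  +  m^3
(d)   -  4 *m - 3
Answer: b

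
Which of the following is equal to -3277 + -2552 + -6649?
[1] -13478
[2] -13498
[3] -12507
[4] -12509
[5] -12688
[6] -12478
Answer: 6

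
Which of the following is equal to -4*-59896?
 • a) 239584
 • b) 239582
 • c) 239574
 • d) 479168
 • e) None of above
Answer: a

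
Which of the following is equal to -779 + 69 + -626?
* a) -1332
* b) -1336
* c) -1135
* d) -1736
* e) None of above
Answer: b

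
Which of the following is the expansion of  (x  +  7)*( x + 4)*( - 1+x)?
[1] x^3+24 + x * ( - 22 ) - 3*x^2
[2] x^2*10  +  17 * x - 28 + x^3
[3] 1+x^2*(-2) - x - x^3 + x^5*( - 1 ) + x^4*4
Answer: 2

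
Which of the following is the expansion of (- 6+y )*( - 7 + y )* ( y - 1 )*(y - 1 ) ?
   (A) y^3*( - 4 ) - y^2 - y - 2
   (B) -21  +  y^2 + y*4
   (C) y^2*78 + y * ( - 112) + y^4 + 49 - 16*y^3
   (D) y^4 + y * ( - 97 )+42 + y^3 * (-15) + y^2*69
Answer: D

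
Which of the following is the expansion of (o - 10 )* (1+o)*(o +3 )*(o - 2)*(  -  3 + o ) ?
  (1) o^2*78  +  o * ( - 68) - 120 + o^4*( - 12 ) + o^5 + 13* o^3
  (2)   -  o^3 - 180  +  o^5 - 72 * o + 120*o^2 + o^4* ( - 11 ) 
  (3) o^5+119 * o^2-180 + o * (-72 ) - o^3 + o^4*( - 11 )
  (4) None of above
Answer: 3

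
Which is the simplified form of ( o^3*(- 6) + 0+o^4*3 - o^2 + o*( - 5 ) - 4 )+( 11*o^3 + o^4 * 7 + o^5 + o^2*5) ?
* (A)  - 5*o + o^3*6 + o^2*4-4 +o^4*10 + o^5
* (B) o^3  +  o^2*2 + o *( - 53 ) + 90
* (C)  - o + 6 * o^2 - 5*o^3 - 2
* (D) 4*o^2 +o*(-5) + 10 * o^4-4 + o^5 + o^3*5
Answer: D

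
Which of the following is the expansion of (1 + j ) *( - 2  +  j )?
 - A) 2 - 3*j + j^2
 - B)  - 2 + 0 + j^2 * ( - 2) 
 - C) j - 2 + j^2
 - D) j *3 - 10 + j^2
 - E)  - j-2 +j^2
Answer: E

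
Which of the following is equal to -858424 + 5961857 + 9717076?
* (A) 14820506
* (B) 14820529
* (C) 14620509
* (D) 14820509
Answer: D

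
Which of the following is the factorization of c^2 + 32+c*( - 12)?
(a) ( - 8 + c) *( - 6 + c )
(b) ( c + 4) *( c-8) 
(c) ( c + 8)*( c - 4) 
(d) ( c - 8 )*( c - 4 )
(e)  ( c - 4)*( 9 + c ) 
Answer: d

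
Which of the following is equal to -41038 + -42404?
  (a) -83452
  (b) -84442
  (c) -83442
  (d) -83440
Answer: c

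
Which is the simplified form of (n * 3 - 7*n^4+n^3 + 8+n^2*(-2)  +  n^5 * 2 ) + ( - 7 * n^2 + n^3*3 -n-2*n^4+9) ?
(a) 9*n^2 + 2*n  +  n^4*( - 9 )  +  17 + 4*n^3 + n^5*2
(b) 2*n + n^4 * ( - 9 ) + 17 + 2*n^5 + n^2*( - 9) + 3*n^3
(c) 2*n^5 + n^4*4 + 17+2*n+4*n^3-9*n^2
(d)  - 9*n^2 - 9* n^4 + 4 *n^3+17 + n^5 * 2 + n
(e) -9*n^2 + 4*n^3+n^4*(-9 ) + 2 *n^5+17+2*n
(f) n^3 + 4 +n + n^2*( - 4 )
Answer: e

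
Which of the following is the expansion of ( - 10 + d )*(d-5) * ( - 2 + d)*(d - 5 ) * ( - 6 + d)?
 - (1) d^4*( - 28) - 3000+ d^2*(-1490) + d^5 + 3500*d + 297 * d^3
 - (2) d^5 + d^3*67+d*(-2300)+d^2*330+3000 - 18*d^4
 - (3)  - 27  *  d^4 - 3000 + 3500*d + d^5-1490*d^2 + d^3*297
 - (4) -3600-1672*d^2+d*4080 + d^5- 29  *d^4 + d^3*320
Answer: 1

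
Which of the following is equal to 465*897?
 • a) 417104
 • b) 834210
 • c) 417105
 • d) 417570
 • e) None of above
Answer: c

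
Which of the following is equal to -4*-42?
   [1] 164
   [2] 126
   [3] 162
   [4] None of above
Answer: 4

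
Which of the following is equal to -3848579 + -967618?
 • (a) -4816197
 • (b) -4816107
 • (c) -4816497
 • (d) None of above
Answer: a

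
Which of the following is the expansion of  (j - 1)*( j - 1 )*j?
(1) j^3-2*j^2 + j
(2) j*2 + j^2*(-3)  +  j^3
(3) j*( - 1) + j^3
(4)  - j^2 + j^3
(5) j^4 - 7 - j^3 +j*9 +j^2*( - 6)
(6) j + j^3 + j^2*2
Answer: 1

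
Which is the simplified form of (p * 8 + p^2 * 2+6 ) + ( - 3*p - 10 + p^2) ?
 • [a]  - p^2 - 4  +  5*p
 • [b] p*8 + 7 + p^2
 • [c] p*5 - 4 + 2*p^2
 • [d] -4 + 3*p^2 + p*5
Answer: d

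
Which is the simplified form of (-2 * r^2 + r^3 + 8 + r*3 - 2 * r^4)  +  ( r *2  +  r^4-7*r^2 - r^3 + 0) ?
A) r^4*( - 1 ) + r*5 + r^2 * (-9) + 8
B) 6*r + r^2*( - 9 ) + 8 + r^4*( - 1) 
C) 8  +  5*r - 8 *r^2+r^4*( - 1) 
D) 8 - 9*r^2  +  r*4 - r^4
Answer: A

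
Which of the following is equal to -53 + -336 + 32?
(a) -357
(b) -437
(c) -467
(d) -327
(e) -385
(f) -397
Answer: a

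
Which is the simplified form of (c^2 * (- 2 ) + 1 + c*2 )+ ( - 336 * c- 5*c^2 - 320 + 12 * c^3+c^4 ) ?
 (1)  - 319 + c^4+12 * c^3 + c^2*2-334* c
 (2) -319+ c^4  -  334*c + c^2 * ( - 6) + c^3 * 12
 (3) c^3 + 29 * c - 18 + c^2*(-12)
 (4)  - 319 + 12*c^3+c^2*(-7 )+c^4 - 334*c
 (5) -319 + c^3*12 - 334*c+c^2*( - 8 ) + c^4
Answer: 4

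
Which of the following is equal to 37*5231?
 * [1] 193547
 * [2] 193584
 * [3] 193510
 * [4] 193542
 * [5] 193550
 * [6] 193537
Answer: 1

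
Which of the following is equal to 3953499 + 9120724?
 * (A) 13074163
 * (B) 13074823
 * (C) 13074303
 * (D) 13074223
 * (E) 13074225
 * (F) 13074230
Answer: D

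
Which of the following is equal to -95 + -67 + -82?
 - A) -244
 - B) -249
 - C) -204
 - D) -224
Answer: A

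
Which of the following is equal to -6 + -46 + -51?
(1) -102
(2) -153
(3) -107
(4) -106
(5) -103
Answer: 5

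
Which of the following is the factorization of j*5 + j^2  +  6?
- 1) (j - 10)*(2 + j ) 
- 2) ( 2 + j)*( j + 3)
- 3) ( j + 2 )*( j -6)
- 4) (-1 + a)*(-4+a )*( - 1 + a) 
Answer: 2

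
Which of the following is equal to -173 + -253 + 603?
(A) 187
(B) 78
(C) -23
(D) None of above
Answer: D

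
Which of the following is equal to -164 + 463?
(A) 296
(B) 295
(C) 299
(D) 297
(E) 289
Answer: C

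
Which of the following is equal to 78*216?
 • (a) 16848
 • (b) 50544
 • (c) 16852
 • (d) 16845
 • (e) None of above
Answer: a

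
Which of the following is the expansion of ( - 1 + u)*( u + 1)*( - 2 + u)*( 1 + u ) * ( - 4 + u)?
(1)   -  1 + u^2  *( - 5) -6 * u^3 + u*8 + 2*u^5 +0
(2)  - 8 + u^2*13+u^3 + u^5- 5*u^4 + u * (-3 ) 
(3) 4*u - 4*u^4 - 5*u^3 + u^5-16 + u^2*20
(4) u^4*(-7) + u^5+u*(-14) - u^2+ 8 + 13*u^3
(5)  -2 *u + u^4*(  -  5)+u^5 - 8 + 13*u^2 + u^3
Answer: 5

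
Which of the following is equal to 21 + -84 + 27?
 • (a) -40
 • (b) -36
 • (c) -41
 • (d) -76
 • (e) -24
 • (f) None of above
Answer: b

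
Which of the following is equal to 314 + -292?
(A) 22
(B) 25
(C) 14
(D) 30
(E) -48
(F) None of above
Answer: A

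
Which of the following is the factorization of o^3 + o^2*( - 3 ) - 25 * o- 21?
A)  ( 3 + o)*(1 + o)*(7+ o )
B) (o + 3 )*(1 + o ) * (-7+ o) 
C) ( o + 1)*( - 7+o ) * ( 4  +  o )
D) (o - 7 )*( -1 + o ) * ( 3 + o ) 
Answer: B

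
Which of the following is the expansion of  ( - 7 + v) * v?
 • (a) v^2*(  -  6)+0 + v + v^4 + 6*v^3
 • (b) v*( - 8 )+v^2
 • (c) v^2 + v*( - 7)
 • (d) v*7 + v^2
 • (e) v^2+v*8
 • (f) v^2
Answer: c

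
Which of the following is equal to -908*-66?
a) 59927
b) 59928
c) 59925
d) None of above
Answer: b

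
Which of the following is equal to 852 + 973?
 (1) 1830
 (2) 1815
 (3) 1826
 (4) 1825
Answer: 4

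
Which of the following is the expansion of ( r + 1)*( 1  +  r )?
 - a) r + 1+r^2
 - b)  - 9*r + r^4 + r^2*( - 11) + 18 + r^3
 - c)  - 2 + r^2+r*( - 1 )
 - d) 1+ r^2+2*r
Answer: d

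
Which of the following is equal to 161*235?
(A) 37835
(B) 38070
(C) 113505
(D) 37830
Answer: A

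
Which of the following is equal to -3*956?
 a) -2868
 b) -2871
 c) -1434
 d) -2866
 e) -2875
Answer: a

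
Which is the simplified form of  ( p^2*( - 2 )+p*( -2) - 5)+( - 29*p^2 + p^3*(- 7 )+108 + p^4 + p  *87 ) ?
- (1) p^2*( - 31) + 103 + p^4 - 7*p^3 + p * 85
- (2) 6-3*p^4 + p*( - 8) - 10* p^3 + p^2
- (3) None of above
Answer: 1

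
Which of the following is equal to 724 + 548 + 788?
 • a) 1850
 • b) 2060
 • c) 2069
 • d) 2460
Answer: b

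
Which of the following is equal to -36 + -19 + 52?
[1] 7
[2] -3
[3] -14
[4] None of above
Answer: 2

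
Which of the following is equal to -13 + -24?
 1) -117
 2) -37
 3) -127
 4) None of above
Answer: 2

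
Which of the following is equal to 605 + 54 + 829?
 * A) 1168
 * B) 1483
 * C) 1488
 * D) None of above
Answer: C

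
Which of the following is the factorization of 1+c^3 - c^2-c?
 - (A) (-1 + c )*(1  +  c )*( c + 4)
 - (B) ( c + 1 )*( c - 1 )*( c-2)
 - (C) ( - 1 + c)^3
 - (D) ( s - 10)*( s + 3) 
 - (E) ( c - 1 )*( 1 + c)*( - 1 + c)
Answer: E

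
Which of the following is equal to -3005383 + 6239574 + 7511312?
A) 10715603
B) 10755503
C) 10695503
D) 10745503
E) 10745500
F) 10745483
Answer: D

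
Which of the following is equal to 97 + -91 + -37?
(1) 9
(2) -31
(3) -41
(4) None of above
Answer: 2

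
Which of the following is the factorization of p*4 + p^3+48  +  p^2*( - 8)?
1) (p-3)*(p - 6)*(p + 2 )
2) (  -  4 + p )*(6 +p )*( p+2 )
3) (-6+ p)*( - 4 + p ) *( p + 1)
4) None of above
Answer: 4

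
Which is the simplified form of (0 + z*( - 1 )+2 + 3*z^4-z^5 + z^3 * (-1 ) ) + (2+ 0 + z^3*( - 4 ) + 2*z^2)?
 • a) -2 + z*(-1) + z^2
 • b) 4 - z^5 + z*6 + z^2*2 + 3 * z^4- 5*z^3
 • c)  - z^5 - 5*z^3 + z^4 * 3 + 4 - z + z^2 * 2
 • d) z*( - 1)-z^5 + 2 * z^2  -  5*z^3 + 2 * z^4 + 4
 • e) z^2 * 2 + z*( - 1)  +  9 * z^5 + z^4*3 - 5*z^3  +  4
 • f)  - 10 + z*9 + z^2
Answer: c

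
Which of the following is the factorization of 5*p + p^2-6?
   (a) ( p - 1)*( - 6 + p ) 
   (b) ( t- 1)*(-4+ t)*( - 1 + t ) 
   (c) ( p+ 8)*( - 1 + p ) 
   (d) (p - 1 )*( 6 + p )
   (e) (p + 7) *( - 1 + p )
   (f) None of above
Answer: d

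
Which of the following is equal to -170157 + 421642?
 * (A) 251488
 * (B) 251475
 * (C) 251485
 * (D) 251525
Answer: C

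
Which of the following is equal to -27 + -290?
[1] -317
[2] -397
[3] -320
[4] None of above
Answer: 1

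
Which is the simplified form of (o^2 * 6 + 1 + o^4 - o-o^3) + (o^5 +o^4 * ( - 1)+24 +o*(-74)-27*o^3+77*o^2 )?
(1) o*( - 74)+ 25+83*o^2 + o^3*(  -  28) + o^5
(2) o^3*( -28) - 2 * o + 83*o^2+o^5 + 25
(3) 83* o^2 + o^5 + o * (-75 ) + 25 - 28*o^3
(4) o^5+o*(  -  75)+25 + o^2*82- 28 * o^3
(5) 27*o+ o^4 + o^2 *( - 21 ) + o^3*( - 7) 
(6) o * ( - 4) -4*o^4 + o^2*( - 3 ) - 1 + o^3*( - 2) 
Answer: 3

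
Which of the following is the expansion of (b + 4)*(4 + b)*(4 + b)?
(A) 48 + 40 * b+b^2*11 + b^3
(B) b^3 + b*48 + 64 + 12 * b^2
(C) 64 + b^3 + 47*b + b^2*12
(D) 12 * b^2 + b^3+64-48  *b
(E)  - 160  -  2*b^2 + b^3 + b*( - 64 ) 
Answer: B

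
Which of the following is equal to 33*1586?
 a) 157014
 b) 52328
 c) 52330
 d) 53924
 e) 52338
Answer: e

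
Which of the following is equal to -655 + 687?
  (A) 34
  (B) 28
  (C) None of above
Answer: C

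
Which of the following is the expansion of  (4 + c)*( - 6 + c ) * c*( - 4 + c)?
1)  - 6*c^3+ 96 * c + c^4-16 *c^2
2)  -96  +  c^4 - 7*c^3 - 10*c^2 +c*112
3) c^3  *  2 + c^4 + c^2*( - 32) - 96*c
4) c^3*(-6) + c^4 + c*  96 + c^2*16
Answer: 1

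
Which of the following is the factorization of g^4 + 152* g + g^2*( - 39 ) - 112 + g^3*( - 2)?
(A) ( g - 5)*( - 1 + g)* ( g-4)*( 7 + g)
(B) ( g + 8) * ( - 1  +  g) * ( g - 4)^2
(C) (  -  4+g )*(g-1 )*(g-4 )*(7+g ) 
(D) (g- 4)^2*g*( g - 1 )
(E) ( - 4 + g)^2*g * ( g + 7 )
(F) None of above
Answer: C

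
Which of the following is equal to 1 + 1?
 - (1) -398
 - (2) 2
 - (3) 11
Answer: 2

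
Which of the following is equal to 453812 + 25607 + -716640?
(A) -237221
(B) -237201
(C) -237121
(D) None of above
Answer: A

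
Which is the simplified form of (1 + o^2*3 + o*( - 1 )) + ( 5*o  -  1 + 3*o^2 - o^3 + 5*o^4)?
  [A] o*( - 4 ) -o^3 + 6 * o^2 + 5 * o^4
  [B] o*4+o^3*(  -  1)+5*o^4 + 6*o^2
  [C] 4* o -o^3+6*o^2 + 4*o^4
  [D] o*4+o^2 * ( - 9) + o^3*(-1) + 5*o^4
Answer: B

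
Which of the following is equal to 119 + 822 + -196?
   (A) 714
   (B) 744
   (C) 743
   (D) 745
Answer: D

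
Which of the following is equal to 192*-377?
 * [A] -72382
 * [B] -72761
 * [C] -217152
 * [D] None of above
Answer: D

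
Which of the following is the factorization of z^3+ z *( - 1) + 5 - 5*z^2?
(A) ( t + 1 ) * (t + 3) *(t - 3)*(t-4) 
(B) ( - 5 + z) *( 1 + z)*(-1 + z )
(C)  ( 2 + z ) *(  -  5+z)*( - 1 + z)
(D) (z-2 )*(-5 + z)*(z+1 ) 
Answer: B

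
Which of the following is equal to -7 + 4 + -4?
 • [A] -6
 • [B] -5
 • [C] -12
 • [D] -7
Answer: D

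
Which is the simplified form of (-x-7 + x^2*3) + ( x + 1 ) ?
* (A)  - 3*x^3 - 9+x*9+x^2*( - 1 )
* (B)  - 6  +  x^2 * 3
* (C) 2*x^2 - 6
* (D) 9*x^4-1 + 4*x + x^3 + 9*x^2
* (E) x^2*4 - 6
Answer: B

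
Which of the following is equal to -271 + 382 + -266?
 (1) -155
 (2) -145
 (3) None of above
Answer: 1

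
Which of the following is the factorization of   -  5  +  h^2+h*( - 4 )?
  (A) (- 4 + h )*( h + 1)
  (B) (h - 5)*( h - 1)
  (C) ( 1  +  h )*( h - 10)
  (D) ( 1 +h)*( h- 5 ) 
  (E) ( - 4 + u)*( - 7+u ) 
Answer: D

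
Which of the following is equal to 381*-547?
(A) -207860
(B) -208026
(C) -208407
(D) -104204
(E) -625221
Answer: C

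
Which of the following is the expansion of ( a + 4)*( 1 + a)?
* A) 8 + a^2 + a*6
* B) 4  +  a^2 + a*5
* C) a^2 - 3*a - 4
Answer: B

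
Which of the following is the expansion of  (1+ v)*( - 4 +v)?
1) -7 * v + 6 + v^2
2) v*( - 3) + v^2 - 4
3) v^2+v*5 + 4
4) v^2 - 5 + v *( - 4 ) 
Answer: 2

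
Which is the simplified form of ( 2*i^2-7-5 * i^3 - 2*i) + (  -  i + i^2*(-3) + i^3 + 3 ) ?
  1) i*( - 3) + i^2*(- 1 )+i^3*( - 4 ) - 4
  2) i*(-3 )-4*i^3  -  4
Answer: 1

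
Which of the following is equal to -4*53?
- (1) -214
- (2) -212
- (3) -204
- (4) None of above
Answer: 2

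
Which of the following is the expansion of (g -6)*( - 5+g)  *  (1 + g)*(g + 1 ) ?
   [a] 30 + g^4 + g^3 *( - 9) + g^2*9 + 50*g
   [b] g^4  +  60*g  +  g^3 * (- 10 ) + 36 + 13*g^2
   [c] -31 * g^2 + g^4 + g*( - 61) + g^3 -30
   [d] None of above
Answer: d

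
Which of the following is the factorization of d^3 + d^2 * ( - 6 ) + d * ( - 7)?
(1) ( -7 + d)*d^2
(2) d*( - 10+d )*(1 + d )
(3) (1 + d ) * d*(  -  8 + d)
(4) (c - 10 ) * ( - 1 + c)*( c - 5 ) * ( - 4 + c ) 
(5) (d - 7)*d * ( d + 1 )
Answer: 5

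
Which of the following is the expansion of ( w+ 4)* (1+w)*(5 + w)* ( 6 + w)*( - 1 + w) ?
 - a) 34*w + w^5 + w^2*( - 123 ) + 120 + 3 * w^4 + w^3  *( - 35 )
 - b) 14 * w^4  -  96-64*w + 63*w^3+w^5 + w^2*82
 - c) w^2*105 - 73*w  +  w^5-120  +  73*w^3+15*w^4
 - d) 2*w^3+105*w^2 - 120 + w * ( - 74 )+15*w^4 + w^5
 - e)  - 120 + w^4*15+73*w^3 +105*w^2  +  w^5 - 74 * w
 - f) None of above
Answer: e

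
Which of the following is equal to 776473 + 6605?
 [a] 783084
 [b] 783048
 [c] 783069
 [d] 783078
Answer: d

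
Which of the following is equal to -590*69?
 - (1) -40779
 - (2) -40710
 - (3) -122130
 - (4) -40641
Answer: 2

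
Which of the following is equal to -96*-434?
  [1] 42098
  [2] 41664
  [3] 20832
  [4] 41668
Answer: 2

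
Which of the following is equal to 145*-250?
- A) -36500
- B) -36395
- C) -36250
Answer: C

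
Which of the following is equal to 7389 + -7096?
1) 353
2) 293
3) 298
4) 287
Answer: 2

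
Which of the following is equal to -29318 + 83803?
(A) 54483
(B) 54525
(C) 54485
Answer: C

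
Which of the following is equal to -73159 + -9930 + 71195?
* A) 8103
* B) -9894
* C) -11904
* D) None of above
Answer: D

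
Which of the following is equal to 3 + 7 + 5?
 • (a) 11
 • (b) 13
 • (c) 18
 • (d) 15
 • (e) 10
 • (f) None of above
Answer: d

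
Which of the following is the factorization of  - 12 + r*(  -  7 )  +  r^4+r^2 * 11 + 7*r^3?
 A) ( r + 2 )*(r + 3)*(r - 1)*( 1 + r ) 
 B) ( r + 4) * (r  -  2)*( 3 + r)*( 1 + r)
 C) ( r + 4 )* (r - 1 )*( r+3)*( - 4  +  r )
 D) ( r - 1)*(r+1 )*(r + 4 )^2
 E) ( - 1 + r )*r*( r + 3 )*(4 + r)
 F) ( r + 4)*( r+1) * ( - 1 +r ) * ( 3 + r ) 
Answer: F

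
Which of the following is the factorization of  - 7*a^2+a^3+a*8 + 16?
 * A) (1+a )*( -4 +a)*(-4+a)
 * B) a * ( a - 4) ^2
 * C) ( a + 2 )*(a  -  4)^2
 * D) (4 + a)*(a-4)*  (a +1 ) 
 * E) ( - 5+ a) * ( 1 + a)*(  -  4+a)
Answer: A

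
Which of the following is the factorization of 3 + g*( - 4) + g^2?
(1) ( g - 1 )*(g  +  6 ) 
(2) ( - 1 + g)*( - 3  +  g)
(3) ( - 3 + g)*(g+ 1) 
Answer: 2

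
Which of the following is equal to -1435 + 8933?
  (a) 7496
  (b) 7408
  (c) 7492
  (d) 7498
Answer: d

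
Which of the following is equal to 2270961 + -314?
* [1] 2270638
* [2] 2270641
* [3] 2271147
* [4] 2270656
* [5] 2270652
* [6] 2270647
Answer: 6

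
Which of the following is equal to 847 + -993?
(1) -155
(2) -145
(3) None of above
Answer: 3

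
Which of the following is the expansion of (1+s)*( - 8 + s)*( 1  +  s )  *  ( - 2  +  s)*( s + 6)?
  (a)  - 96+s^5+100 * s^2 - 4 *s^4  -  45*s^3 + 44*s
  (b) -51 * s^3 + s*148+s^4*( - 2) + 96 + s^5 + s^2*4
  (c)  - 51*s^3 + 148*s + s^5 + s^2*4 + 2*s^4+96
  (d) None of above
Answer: b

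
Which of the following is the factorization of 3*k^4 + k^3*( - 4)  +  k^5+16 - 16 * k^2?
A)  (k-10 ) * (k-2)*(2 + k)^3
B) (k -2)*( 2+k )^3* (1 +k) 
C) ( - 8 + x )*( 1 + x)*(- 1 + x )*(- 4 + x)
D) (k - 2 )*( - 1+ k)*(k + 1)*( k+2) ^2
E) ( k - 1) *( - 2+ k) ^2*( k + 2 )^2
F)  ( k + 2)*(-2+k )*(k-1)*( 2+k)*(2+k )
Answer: F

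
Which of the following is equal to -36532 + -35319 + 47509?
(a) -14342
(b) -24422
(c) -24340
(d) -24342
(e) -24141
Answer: d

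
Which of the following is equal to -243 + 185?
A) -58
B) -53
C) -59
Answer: A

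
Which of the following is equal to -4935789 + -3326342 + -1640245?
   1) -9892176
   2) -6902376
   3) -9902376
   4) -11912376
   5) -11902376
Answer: 3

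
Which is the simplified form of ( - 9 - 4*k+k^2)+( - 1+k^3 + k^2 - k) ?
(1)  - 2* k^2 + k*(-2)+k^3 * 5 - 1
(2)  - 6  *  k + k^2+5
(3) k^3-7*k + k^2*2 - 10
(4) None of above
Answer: 4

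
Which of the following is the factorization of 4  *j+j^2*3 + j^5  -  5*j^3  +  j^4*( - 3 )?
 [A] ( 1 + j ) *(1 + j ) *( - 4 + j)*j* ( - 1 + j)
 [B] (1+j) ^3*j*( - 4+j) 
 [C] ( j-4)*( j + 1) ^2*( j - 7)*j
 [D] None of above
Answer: A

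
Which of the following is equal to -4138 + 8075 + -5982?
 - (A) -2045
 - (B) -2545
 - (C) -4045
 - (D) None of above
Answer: A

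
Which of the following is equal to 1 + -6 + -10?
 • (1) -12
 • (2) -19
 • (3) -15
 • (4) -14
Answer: 3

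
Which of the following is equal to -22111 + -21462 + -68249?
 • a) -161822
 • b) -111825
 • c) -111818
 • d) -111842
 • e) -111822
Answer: e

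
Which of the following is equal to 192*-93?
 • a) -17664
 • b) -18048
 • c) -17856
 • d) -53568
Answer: c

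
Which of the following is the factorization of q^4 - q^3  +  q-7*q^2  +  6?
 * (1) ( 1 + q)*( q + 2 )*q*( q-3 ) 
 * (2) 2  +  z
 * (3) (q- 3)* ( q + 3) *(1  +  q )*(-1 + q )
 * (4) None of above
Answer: 4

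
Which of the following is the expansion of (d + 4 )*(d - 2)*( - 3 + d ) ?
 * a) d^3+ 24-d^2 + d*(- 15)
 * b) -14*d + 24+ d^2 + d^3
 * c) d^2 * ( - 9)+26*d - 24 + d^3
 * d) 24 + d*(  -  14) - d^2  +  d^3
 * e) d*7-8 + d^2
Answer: d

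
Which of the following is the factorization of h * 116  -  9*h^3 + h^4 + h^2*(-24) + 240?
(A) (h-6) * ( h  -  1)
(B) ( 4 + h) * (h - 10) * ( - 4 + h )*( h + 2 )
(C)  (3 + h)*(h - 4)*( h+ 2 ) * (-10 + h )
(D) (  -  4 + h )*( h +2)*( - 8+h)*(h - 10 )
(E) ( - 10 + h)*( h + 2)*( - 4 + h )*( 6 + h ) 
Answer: C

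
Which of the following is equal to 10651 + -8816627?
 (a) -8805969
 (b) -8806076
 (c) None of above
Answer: c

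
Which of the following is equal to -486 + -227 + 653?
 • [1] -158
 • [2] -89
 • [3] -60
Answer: 3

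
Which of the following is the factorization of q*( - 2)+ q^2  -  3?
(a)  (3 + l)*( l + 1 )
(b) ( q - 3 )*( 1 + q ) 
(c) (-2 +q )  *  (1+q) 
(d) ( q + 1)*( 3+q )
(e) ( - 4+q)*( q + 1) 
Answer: b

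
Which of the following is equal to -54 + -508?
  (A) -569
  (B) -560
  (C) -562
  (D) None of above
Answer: C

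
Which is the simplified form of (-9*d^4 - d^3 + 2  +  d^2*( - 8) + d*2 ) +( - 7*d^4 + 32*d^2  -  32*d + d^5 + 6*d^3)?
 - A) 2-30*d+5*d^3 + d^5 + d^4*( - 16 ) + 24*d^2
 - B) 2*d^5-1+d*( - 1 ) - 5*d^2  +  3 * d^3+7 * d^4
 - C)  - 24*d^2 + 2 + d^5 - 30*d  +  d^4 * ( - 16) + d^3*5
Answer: A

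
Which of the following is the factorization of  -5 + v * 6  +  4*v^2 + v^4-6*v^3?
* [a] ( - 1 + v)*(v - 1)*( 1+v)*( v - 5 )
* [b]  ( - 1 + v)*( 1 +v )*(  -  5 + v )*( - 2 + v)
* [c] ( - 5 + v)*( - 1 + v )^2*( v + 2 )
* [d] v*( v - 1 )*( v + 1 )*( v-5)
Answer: a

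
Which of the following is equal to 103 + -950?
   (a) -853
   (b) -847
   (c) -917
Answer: b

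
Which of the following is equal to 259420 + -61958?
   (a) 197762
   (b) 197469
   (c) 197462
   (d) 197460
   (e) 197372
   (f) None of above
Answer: c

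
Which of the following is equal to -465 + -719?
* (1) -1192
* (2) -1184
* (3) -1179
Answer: 2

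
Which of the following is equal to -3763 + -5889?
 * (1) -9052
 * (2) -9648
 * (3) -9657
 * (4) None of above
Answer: 4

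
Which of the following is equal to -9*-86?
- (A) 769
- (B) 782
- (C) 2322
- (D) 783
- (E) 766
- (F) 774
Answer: F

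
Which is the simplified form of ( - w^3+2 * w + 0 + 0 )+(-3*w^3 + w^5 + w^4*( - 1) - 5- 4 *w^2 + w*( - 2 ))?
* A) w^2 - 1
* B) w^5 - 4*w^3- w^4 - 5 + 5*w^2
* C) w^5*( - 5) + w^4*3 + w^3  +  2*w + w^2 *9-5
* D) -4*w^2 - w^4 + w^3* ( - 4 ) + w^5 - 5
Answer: D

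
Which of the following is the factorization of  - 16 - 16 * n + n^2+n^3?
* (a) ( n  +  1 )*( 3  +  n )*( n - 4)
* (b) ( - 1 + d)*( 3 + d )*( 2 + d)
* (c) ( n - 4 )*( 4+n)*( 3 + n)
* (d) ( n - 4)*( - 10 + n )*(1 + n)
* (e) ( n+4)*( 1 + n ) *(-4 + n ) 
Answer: e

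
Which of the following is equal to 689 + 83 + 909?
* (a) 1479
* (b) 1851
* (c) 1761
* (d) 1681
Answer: d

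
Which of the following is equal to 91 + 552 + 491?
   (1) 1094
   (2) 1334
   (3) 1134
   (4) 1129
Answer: 3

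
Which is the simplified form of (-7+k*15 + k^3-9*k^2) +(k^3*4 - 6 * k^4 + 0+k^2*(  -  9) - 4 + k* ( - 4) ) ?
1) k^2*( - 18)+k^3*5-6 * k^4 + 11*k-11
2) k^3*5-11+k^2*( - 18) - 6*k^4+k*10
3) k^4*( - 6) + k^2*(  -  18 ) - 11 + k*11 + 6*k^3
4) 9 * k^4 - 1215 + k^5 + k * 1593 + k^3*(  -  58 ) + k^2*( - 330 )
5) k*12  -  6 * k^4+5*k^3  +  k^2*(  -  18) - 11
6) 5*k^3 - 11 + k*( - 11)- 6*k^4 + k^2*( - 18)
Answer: 1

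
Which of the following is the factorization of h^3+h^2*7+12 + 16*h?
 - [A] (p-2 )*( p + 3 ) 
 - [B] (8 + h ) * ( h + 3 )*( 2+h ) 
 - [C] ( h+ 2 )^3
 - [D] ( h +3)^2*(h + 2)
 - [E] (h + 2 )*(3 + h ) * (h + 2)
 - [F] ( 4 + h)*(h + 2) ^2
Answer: E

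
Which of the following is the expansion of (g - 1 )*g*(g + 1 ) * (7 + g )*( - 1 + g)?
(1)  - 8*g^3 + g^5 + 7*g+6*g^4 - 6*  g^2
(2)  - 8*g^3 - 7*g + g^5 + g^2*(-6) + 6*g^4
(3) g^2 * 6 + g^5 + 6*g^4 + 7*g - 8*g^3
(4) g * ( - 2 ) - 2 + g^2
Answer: 1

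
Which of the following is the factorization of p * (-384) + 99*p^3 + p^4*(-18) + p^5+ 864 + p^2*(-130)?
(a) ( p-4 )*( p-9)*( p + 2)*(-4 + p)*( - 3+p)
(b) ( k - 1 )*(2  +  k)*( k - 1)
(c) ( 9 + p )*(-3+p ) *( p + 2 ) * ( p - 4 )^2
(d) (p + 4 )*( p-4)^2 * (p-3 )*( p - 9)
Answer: a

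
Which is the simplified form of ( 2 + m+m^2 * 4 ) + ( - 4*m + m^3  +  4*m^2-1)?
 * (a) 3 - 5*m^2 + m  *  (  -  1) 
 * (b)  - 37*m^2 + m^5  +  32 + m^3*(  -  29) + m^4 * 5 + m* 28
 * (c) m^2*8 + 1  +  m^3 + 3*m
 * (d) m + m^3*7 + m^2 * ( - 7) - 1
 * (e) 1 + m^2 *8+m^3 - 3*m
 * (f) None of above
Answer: e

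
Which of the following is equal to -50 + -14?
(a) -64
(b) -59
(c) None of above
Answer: a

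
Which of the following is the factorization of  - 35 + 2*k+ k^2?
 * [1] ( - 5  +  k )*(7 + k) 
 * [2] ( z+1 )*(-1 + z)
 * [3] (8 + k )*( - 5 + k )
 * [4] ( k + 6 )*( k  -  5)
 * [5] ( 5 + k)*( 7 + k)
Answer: 1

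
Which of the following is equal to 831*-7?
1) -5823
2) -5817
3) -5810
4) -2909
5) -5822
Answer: 2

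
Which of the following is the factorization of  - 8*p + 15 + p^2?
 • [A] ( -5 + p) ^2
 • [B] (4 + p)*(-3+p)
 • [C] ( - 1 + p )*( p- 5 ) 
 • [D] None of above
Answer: D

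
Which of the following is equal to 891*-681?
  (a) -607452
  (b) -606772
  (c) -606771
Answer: c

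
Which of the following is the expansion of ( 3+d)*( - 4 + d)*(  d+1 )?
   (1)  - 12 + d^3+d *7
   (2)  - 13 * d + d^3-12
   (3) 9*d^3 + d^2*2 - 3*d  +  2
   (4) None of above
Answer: 2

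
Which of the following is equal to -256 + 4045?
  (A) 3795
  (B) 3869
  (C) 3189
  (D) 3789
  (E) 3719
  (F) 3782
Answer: D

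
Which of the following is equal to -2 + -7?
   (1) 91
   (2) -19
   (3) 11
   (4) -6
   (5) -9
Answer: 5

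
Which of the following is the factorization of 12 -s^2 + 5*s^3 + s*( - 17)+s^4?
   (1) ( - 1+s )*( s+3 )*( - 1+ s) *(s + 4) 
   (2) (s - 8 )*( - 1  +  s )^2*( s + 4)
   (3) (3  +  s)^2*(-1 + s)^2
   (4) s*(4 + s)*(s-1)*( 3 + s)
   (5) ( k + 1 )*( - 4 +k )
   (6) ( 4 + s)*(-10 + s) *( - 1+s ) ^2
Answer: 1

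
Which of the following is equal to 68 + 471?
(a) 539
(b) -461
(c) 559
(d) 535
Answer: a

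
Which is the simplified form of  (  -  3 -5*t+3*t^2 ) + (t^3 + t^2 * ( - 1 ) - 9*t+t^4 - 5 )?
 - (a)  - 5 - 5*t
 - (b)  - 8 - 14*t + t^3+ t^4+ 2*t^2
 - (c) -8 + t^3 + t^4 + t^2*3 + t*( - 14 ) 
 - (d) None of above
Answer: b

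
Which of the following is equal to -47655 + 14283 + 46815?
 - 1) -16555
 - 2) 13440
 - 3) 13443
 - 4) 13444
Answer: 3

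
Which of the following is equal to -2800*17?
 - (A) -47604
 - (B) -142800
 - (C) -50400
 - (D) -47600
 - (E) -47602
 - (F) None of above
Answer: D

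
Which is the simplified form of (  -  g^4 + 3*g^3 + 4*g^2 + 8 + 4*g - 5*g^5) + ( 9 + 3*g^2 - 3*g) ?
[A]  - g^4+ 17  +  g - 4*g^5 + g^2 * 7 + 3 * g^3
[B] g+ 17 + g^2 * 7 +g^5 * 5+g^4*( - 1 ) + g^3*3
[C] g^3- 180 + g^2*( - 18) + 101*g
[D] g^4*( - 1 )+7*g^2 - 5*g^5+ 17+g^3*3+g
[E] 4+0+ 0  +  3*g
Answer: D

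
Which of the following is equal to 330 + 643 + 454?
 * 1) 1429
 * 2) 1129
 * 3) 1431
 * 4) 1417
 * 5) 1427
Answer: 5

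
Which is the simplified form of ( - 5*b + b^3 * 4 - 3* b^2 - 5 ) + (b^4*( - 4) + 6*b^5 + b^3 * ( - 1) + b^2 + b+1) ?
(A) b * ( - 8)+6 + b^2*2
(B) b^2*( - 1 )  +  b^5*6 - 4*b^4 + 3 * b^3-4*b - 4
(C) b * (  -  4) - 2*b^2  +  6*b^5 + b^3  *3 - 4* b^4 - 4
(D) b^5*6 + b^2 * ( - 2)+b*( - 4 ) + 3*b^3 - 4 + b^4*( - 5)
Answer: C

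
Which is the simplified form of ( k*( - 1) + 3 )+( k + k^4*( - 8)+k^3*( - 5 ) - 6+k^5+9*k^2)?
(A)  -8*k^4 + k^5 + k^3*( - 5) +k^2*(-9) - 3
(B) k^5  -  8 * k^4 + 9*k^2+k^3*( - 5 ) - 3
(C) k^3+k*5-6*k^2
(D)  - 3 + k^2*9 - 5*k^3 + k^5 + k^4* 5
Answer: B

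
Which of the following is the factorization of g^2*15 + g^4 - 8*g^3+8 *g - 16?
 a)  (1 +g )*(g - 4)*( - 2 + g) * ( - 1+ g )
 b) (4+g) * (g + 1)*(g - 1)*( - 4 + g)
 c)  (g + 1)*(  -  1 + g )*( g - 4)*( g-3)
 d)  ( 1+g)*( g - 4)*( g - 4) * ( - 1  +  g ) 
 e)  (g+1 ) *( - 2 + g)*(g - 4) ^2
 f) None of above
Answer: d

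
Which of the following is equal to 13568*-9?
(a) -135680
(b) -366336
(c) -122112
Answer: c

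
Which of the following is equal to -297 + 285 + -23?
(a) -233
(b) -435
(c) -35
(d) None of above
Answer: c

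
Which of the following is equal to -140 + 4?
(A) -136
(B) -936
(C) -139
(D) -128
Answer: A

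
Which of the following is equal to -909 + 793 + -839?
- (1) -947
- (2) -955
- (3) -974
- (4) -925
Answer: 2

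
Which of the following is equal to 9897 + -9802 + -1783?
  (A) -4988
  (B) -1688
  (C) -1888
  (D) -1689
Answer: B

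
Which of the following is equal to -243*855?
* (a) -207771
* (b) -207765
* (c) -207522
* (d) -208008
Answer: b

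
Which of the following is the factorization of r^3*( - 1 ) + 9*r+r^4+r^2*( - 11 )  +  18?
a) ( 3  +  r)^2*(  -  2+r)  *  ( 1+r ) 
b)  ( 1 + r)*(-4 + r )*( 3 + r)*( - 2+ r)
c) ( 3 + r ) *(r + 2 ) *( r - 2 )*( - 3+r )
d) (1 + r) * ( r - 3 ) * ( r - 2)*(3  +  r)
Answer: d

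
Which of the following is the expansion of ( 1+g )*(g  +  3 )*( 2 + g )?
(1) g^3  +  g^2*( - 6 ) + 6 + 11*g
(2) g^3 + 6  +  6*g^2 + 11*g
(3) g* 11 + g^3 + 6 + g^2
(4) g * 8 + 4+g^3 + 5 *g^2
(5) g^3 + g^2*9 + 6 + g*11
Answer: 2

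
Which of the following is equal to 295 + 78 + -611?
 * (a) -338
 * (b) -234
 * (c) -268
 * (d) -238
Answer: d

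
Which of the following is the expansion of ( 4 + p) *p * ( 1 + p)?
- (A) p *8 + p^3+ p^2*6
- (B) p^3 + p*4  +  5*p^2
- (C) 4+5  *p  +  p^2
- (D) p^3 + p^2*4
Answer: B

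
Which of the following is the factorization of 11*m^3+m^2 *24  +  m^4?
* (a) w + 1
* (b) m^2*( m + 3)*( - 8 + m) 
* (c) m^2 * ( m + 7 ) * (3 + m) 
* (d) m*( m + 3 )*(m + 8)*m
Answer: d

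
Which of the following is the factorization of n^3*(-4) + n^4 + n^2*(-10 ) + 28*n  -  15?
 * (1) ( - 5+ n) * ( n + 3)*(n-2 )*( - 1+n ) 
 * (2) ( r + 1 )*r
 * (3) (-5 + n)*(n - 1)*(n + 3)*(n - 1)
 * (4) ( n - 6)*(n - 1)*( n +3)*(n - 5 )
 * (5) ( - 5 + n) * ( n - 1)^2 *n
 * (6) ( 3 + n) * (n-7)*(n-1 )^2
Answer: 3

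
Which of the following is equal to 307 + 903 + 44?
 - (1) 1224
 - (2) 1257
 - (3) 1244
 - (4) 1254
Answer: 4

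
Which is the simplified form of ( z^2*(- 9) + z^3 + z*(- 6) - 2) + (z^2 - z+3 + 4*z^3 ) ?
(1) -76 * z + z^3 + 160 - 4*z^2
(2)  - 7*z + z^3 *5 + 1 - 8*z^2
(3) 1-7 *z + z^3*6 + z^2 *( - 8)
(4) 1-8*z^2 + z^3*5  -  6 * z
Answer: 2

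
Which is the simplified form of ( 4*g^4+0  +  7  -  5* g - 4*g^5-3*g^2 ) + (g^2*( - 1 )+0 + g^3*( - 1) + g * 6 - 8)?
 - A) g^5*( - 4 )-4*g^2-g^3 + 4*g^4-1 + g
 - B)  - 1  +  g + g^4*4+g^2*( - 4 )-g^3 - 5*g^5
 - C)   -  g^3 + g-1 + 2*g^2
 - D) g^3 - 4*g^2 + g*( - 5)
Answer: A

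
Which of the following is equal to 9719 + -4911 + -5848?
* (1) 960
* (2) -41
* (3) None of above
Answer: 3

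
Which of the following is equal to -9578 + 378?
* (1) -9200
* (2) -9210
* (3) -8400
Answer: 1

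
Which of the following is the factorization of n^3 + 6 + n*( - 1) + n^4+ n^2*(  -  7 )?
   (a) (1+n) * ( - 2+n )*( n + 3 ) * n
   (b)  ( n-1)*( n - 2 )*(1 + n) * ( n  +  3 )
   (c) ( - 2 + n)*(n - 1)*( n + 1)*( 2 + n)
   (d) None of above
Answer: b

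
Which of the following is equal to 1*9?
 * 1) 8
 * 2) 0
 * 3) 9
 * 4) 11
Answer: 3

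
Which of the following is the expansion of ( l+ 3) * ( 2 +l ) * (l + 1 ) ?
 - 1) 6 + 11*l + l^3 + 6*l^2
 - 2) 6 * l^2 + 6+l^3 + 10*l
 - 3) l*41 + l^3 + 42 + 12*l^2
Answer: 1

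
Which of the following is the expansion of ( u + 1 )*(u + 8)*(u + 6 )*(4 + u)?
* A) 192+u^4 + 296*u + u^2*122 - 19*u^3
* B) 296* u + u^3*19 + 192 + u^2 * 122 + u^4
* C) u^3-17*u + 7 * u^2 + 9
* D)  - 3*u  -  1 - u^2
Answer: B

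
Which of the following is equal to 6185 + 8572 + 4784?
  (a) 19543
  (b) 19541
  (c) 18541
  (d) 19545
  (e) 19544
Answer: b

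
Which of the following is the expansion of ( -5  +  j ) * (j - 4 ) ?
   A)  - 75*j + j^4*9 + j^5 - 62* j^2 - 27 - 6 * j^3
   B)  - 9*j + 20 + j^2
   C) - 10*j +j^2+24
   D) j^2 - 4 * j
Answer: B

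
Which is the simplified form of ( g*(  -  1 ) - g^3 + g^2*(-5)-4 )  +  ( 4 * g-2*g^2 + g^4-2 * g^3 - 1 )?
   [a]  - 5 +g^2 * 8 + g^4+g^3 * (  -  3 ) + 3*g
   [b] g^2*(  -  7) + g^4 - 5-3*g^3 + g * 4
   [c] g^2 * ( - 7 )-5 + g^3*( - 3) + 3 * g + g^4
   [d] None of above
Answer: c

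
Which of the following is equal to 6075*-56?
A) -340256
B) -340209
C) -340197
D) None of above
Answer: D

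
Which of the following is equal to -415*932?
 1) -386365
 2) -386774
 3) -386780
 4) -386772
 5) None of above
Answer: 3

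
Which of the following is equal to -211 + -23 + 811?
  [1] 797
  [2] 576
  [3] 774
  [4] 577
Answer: 4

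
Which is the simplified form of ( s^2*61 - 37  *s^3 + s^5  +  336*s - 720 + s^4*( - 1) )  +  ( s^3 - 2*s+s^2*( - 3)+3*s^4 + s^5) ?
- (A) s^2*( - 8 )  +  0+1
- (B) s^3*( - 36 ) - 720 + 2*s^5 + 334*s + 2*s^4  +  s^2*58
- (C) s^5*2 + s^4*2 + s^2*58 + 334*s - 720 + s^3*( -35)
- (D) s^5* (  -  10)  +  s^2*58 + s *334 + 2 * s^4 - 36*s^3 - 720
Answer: B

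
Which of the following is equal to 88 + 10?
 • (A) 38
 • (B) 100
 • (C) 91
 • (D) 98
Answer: D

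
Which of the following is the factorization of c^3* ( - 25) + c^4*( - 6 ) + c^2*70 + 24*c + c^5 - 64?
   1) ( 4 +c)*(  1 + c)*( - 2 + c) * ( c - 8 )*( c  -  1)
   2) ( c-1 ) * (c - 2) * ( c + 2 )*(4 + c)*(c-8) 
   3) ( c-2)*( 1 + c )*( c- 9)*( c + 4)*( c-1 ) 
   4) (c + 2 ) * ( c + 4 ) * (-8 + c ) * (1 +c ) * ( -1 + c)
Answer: 1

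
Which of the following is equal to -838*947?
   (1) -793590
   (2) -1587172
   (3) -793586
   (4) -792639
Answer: 3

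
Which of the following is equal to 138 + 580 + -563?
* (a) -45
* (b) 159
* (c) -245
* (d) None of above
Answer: d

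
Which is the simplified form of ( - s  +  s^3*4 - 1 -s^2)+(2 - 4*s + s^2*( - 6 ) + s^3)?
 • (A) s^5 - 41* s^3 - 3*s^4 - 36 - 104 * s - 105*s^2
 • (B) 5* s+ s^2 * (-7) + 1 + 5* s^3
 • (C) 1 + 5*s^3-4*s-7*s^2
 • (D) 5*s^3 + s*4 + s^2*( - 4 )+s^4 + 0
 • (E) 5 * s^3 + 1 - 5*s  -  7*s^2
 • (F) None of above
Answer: E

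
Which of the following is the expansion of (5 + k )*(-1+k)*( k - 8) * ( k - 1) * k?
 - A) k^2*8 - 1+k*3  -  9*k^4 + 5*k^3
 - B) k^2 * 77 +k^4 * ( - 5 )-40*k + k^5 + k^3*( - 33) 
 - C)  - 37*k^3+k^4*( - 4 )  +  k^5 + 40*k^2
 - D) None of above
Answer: B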